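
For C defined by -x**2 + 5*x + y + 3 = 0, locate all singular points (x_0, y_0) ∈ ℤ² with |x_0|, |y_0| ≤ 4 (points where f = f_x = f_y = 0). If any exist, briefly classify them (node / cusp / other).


No singular points in the scanned grid; C is smooth there.

Compute partial derivatives:
  f_x = 5 - 2*x.
  f_y = 1.
f_y = 1 is a nonzero constant, so f_y never vanishes: no point (x, y) can satisfy f = f_x = f_y = 0. In particular no (x, y) ∈ {−4, ..., 4}² is singular; the curve is smooth.


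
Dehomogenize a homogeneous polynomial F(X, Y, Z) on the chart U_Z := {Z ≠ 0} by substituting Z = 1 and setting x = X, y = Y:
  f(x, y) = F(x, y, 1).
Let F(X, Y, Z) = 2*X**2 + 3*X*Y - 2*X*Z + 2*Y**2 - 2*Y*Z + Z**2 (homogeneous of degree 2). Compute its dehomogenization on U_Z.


f(x, y) = 2*x**2 + 3*x*y - 2*x + 2*y**2 - 2*y + 1

On U_Z we set Z = 1. Each monomial c·X^i·Y^j·Z^k in F becomes c·x^i·y^j·1^k = c·x^i·y^j.
Substituting Z = 1: F(X, Y, 1) = 2*x**2 + 3*x*y - 2*x + 2*y**2 - 2*y + 1.
Note: deg(f) ≤ deg(F) = 2; strict inequality happens when F is divisible by Z (lost terms).


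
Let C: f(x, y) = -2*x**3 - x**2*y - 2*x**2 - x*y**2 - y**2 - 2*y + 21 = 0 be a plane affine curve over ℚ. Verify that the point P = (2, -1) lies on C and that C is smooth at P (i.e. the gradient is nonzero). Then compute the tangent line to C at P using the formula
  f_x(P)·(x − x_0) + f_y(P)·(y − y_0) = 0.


Tangent line at P: 58 - 29*x = 0.

Step 1: f(2, -1) = 0, so P lies on C.
Step 2: partial derivatives
  f_x(x, y) = -6*x**2 - 2*x*y - 4*x - y**2, f_y(x, y) = -x**2 - 2*x*y - 2*y - 2.
  f_x(P) = -29, f_y(P) = 0 (gradient nonzero, so P is smooth).
Step 3: tangent line at P: -29·(x − 2) + 0·(y − -1) = 0.
Expanding: 58 - 29*x = 0.


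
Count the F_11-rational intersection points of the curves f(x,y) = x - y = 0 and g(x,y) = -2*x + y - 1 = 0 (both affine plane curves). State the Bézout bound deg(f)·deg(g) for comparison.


Common zeros: {(10, 10)}; count = 1; Bézout bound = 1.

deg(f) = 1, deg(g) = 1, so Bézout bound = 1.
Scan x ∈ F_11. For each x, list the y ∈ F_11 with f(x, y) ≡ 0 and those with g(x, y) ≡ 0 (mod 11); the common zeros in that column are the intersection.
  x = 0: f ≡ 0 at y ∈ {0}; g ≡ 0 at y ∈ {1}; common: ∅.
  x = 1: f ≡ 0 at y ∈ {1}; g ≡ 0 at y ∈ {3}; common: ∅.
  x = 2: f ≡ 0 at y ∈ {2}; g ≡ 0 at y ∈ {5}; common: ∅.
  x = 3: f ≡ 0 at y ∈ {3}; g ≡ 0 at y ∈ {7}; common: ∅.
  x = 4: f ≡ 0 at y ∈ {4}; g ≡ 0 at y ∈ {9}; common: ∅.
  x = 5: f ≡ 0 at y ∈ {5}; g ≡ 0 at y ∈ {0}; common: ∅.
  x = 6: f ≡ 0 at y ∈ {6}; g ≡ 0 at y ∈ {2}; common: ∅.
  x = 7: f ≡ 0 at y ∈ {7}; g ≡ 0 at y ∈ {4}; common: ∅.
  x = 8: f ≡ 0 at y ∈ {8}; g ≡ 0 at y ∈ {6}; common: ∅.
  x = 9: f ≡ 0 at y ∈ {9}; g ≡ 0 at y ∈ {8}; common: ∅.
  x = 10: f ≡ 0 at y ∈ {10}; g ≡ 0 at y ∈ {10}; common: {10}.
Collecting: common zeros = {(10, 10)}, so the count is 1.
Comparison with the Bézout bound: 1 ≤ 1 = deg(f)·deg(g), as expected for curves with no common component (the bound is attained).


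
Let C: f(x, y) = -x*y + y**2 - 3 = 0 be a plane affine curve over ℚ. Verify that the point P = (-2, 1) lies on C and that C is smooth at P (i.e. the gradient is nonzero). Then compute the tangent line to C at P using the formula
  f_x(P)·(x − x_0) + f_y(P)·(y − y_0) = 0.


Tangent line at P: -x + 4*y - 6 = 0.

Step 1: f(-2, 1) = 0, so P lies on C.
Step 2: partial derivatives
  f_x(x, y) = -y, f_y(x, y) = -x + 2*y.
  f_x(P) = -1, f_y(P) = 4 (gradient nonzero, so P is smooth).
Step 3: tangent line at P: -1·(x − -2) + 4·(y − 1) = 0.
Expanding: -x + 4*y - 6 = 0.


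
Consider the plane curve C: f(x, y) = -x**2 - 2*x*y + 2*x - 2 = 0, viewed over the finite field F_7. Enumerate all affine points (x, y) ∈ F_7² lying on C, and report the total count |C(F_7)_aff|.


Affine F_7-points: {(1, 3), (2, 3), (3, 5), (4, 4), (5, 6), (6, 6)}; count = 6.

For each of the 49 pairs (x, y) ∈ F_7², evaluate f(x, y) mod 7. Record the zeros.
  x = 0: [0↦5, 1↦5, 2↦5, 3↦5, 4↦5, 5↦5, 6↦5]  zeros at y ∈ ∅
  x = 1: [0↦6, 1↦4, 2↦2, 3↦0, 4↦5, 5↦3, 6↦1]  zeros at y ∈ {3}
  x = 2: [0↦5, 1↦1, 2↦4, 3↦0, 4↦3, 5↦6, 6↦2]  zeros at y ∈ {3}
  x = 3: [0↦2, 1↦3, 2↦4, 3↦5, 4↦6, 5↦0, 6↦1]  zeros at y ∈ {5}
  x = 4: [0↦4, 1↦3, 2↦2, 3↦1, 4↦0, 5↦6, 6↦5]  zeros at y ∈ {4}
  x = 5: [0↦4, 1↦1, 2↦5, 3↦2, 4↦6, 5↦3, 6↦0]  zeros at y ∈ {6}
  x = 6: [0↦2, 1↦4, 2↦6, 3↦1, 4↦3, 5↦5, 6↦0]  zeros at y ∈ {6}
Collecting zeros: affine points = {(1, 3), (2, 3), (3, 5), (4, 4), (5, 6), (6, 6)}.
Total count |C(F_7)_aff| = 6.


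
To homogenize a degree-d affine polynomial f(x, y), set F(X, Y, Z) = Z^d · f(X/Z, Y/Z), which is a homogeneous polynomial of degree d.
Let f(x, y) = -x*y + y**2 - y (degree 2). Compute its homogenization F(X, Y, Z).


F(X, Y, Z) = -X*Y + Y**2 - Y*Z

deg(f) = 2.
Substitute x = X/Z, y = Y/Z into f, then multiply by Z^2.
  monomial -1·x^1·y^1 ↦ -1·X^1·Y^1·Z^0.
  monomial 1·x^0·y^2 ↦ 1·X^0·Y^2·Z^0.
  monomial -1·x^0·y^1 ↦ -1·X^0·Y^1·Z^1.
Collecting: F(X, Y, Z) = -X*Y + Y**2 - Y*Z.


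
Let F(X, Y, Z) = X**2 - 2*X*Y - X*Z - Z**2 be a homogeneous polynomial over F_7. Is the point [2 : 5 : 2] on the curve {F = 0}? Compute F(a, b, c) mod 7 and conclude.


F(2,5,2) ≡ 4 (mod 7); P is NOT on the curve.

Evaluate F(2, 5, 2) term-by-term (mod 7).
  X**2 ↦ 1·4·1·1 = 4
  -2*X*Y ↦ -2·2·5·1 = -20
  -X*Z ↦ -1·2·1·2 = -4
  -Z**2 ↦ -1·1·1·4 = -4
Sum: F(2, 5, 2) = (4) + (-20) + (-4) + (-4) = -24.
Reducing mod 7: -24 ≡ 4 (mod 7).
Since F(a, b, c) ≡ 4 ≠ 0 (mod 7), P does NOT lie on the curve.


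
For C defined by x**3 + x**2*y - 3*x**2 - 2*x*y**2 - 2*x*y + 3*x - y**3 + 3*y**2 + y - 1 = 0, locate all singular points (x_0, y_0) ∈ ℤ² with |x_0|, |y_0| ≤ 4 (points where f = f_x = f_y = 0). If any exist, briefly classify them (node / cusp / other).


Singular points: {(1, 0)}; classification: cusp.

Compute partial derivatives:
  f_x = 3*x**2 + 2*x*y - 6*x - 2*y**2 - 2*y + 3.
  f_y = x**2 - 4*x*y - 2*x - 3*y**2 + 6*y + 1.
Scan x_0 ∈ {−4, ..., 4}. For each x_0, f_y(x_0, y) is a polynomial in y; find its integer roots y ∈ {−4, ..., 4}, then test f_x and f at those candidates.
  x = -4: f_y(-4, y) = -3*y**2 + 22*y + 25; vanishes at y ∈ {-1}. (-4, -1): f_x = 83 ≠ 0.
  x = -3: f_y(-3, y) = -3*y**2 + 18*y + 16; no integer root y with |y| ≤ 4.
  x = -2: f_y(-2, y) = -3*y**2 + 14*y + 9; no integer root y with |y| ≤ 4.
  x = -1: f_y(-1, y) = -3*y**2 + 10*y + 4; no integer root y with |y| ≤ 4.
  x = 0: f_y(0, y) = -3*y**2 + 6*y + 1; no integer root y with |y| ≤ 4.
  x = 1: f_y(1, y) = -3*y**2 + 2*y; vanishes at y ∈ {0}. (1, 0): f_x = 0, f = 0 — SINGULAR.
  x = 2: f_y(2, y) = -3*y**2 - 2*y + 1; vanishes at y ∈ {-1}. (2, -1): f_x = -1 ≠ 0.
  x = 3: f_y(3, y) = -3*y**2 - 6*y + 4; no integer root y with |y| ≤ 4.
  x = 4: f_y(4, y) = -3*y**2 - 10*y + 9; no integer root y with |y| ≤ 4.
Only singular point on the grid: (1, 0).
Classify: substitute x = 1 + u, y = 0 + v and expand: f = u**3 + u**2*v - 2*u*v**2 - v**3 + v**2.
No constant or linear terms (consistent with a singular point). Quadratic part: v**2. Cubic part: u**3 + u**2*v - 2*u*v**2 - v**3.
The quadratic part v**2 is a perfect square, so there is a single (double) tangent line v = 0, i.e. y = 0. Restricting the cubic part to that line (v = 0) leaves u**3 ≠ 0, so f is not divisible by v and the branch is v² ≈ -u**3 to lowest order — this is a cusp.
Classification: cusp.


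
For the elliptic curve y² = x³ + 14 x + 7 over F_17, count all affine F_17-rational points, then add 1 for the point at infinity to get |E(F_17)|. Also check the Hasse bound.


Affine points = {(2, 3), (2, 14), (3, 5), (3, 12), (4, 5), (4, 12), (5, 7), (5, 10), (6, 1), (6, 16), (8, 6), (8, 11), (10, 5), (10, 12), (11, 8), (11, 9), (12, 4), (12, 13), (16, 3), (16, 14)}; affine count = 20; |E(F_17)| = 21.

Discriminant check: Δ ∝ 4a³ + 27b² = 4·14³ + 27·7² = 4·2744 + 27·49 ≡ 8 (mod 17). Nonzero ⇒ E is nonsingular.
For each x ∈ F_17, compute rhs = x³ + 14·x + 7 mod 17, then count y ∈ F_17 with y² ≡ rhs.
  x = 0: rhs = 7, matching y values: none (0 points).
  x = 1: rhs = 5, matching y values: none (0 points).
  x = 2: rhs = 9, matching y values: 3, 14 (2 points).
  x = 3: rhs = 8, matching y values: 5, 12 (2 points).
  x = 4: rhs = 8, matching y values: 5, 12 (2 points).
  x = 5: rhs = 15, matching y values: 7, 10 (2 points).
  x = 6: rhs = 1, matching y values: 1, 16 (2 points).
  x = 7: rhs = 6, matching y values: none (0 points).
  x = 8: rhs = 2, matching y values: 6, 11 (2 points).
  x = 9: rhs = 12, matching y values: none (0 points).
  x = 10: rhs = 8, matching y values: 5, 12 (2 points).
  x = 11: rhs = 13, matching y values: 8, 9 (2 points).
  x = 12: rhs = 16, matching y values: 4, 13 (2 points).
  x = 13: rhs = 6, matching y values: none (0 points).
  x = 14: rhs = 6, matching y values: none (0 points).
  x = 15: rhs = 5, matching y values: none (0 points).
  x = 16: rhs = 9, matching y values: 3, 14 (2 points).
Total affine count: 20.
Full point count |E(F_17)| = 20 + 1 = 21.
Hasse bound: |21 − (17+1)| = |3| = 3 ≤ 2√17 ≈ 8.2462 ✓.


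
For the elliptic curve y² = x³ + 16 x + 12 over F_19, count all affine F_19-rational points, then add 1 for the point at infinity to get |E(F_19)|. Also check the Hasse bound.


Affine points = {(3, 7), (3, 12), (4, 8), (4, 11), (6, 1), (6, 18), (7, 7), (7, 12), (8, 5), (8, 14), (9, 7), (9, 12), (13, 2), (13, 17), (14, 4), (14, 15), (15, 6), (15, 13)}; affine count = 18; |E(F_19)| = 19.

Discriminant check: Δ ∝ 4a³ + 27b² = 4·16³ + 27·12² = 4·4096 + 27·144 ≡ 18 (mod 19). Nonzero ⇒ E is nonsingular.
For each x ∈ F_19, compute rhs = x³ + 16·x + 12 mod 19, then count y ∈ F_19 with y² ≡ rhs.
  x = 0: rhs = 12, matching y values: none (0 points).
  x = 1: rhs = 10, matching y values: none (0 points).
  x = 2: rhs = 14, matching y values: none (0 points).
  x = 3: rhs = 11, matching y values: 7, 12 (2 points).
  x = 4: rhs = 7, matching y values: 8, 11 (2 points).
  x = 5: rhs = 8, matching y values: none (0 points).
  x = 6: rhs = 1, matching y values: 1, 18 (2 points).
  x = 7: rhs = 11, matching y values: 7, 12 (2 points).
  x = 8: rhs = 6, matching y values: 5, 14 (2 points).
  x = 9: rhs = 11, matching y values: 7, 12 (2 points).
  x = 10: rhs = 13, matching y values: none (0 points).
  x = 11: rhs = 18, matching y values: none (0 points).
  x = 12: rhs = 13, matching y values: none (0 points).
  x = 13: rhs = 4, matching y values: 2, 17 (2 points).
  x = 14: rhs = 16, matching y values: 4, 15 (2 points).
  x = 15: rhs = 17, matching y values: 6, 13 (2 points).
  x = 16: rhs = 13, matching y values: none (0 points).
  x = 17: rhs = 10, matching y values: none (0 points).
  x = 18: rhs = 14, matching y values: none (0 points).
Total affine count: 18.
Full point count |E(F_19)| = 18 + 1 = 19.
Hasse bound: |19 − (19+1)| = |-1| = 1 ≤ 2√19 ≈ 8.7178 ✓.


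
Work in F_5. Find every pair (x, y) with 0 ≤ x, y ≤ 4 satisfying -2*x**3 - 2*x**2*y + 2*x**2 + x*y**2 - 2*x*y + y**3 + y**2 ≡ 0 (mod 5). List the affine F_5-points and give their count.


Affine F_5-points: {(0, 0), (0, 4), (1, 0), (1, 4), (2, 3), (3, 1), (3, 2), (3, 3), (4, 1)}; count = 9.

For each of the 25 pairs (x, y) ∈ F_5², evaluate f(x, y) mod 5. Record the zeros.
  x = 0: [0↦0, 1↦2, 2↦2, 3↦1, 4↦0]  zeros at y ∈ {0, 4}
  x = 1: [0↦0, 1↦4, 2↦3, 3↦3, 4↦0]  zeros at y ∈ {0, 4}
  x = 2: [0↦2, 1↦4, 2↦3, 3↦0, 4↦1]  zeros at y ∈ {3}
  x = 3: [0↦4, 1↦0, 2↦0, 3↦0, 4↦1]  zeros at y ∈ {1, 2, 3}
  x = 4: [0↦4, 1↦0, 2↦2, 3↦1, 4↦3]  zeros at y ∈ {1}
Collecting zeros: affine points = {(0, 0), (0, 4), (1, 0), (1, 4), (2, 3), (3, 1), (3, 2), (3, 3), (4, 1)}.
Total count |C(F_5)_aff| = 9.


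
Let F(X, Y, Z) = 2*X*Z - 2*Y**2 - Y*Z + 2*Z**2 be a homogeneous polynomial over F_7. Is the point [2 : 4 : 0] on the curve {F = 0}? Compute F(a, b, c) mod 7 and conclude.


F(2,4,0) ≡ 3 (mod 7); P is NOT on the curve.

Evaluate F(2, 4, 0) term-by-term (mod 7).
  2*X*Z ↦ 2·2·1·0 = 0
  -2*Y**2 ↦ -2·1·16·1 = -32
  -Y*Z ↦ -1·1·4·0 = 0
  2*Z**2 ↦ 2·1·1·0 = 0
Sum: F(2, 4, 0) = (0) + (-32) + (0) + (0) = -32.
Reducing mod 7: -32 ≡ 3 (mod 7).
Since F(a, b, c) ≡ 3 ≠ 0 (mod 7), P does NOT lie on the curve.


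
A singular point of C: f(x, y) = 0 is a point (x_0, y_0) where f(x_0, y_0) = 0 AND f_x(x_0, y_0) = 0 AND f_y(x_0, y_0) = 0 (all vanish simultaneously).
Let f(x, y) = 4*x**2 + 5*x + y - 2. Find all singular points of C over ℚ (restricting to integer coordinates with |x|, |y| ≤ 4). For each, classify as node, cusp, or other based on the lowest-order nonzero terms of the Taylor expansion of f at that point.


No singular points in the scanned grid; C is smooth there.

Compute partial derivatives:
  f_x = 8*x + 5.
  f_y = 1.
f_y = 1 is a nonzero constant, so f_y never vanishes: no point (x, y) can satisfy f = f_x = f_y = 0. In particular no (x, y) ∈ {−4, ..., 4}² is singular; the curve is smooth.


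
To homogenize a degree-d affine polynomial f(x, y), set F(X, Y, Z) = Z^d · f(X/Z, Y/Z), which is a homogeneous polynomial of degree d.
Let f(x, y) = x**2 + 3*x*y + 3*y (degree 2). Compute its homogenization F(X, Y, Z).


F(X, Y, Z) = X**2 + 3*X*Y + 3*Y*Z

deg(f) = 2.
Substitute x = X/Z, y = Y/Z into f, then multiply by Z^2.
  monomial 1·x^2·y^0 ↦ 1·X^2·Y^0·Z^0.
  monomial 3·x^1·y^1 ↦ 3·X^1·Y^1·Z^0.
  monomial 3·x^0·y^1 ↦ 3·X^0·Y^1·Z^1.
Collecting: F(X, Y, Z) = X**2 + 3*X*Y + 3*Y*Z.


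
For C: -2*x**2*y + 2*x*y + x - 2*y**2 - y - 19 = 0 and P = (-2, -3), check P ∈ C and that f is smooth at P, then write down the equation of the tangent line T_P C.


Tangent line at P: -29*x - y - 61 = 0.

Step 1: f(-2, -3) = 0, so P lies on C.
Step 2: partial derivatives
  f_x(x, y) = -4*x*y + 2*y + 1, f_y(x, y) = -2*x**2 + 2*x - 4*y - 1.
  f_x(P) = -29, f_y(P) = -1 (gradient nonzero, so P is smooth).
Step 3: tangent line at P: -29·(x − -2) + -1·(y − -3) = 0.
Expanding: -29*x - y - 61 = 0.


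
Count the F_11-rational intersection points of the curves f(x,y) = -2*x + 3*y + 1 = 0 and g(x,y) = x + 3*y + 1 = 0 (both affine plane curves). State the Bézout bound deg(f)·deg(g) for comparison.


Common zeros: {(0, 7)}; count = 1; Bézout bound = 1.

deg(f) = 1, deg(g) = 1, so Bézout bound = 1.
Scan x ∈ F_11. For each x, list the y ∈ F_11 with f(x, y) ≡ 0 and those with g(x, y) ≡ 0 (mod 11); the common zeros in that column are the intersection.
  x = 0: f ≡ 0 at y ∈ {7}; g ≡ 0 at y ∈ {7}; common: {7}.
  x = 1: f ≡ 0 at y ∈ {4}; g ≡ 0 at y ∈ {3}; common: ∅.
  x = 2: f ≡ 0 at y ∈ {1}; g ≡ 0 at y ∈ {10}; common: ∅.
  x = 3: f ≡ 0 at y ∈ {9}; g ≡ 0 at y ∈ {6}; common: ∅.
  x = 4: f ≡ 0 at y ∈ {6}; g ≡ 0 at y ∈ {2}; common: ∅.
  x = 5: f ≡ 0 at y ∈ {3}; g ≡ 0 at y ∈ {9}; common: ∅.
  x = 6: f ≡ 0 at y ∈ {0}; g ≡ 0 at y ∈ {5}; common: ∅.
  x = 7: f ≡ 0 at y ∈ {8}; g ≡ 0 at y ∈ {1}; common: ∅.
  x = 8: f ≡ 0 at y ∈ {5}; g ≡ 0 at y ∈ {8}; common: ∅.
  x = 9: f ≡ 0 at y ∈ {2}; g ≡ 0 at y ∈ {4}; common: ∅.
  x = 10: f ≡ 0 at y ∈ {10}; g ≡ 0 at y ∈ {0}; common: ∅.
Collecting: common zeros = {(0, 7)}, so the count is 1.
Comparison with the Bézout bound: 1 ≤ 1 = deg(f)·deg(g), as expected for curves with no common component (the bound is attained).


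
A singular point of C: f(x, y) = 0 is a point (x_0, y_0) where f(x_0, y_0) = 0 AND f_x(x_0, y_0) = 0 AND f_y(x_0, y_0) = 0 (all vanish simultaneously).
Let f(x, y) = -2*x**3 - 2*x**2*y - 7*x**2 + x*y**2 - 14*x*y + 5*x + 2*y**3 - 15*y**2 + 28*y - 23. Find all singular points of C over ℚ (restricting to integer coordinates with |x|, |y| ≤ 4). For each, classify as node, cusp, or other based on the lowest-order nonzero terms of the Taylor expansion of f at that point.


Singular points: {(-2, 3)}; classification: node.

Compute partial derivatives:
  f_x = -6*x**2 - 4*x*y - 14*x + y**2 - 14*y + 5.
  f_y = -2*x**2 + 2*x*y - 14*x + 6*y**2 - 30*y + 28.
Scan x_0 ∈ {−4, ..., 4}. For each x_0, f_y(x_0, y) is a polynomial in y; find its integer roots y ∈ {−4, ..., 4}, then test f_x and f at those candidates.
  x = -4: f_y(-4, y) = 6*y**2 - 38*y + 52; vanishes at y ∈ {2}. (-4, 2): f_x = -27 ≠ 0.
  x = -3: f_y(-3, y) = 6*y**2 - 36*y + 52; no integer root y with |y| ≤ 4.
  x = -2: f_y(-2, y) = 6*y**2 - 34*y + 48; vanishes at y ∈ {3}. (-2, 3): f_x = 0, f = 0 — SINGULAR.
  x = -1: f_y(-1, y) = 6*y**2 - 32*y + 40; vanishes at y ∈ {2}. (-1, 2): f_x = -3 ≠ 0.
  x = 0: f_y(0, y) = 6*y**2 - 30*y + 28; no integer root y with |y| ≤ 4.
  x = 1: f_y(1, y) = 6*y**2 - 28*y + 12; no integer root y with |y| ≤ 4.
  x = 2: f_y(2, y) = 6*y**2 - 26*y - 8; no integer root y with |y| ≤ 4.
  x = 3: f_y(3, y) = 6*y**2 - 24*y - 32; no integer root y with |y| ≤ 4.
  x = 4: f_y(4, y) = 6*y**2 - 22*y - 60; no integer root y with |y| ≤ 4.
Only singular point on the grid: (-2, 3).
Classify: substitute x = -2 + u, y = 3 + v and expand: f = -2*u**3 - 2*u**2*v - u**2 + u*v**2 + 2*v**3 + v**2.
No constant or linear terms (consistent with a singular point). Quadratic part: -u**2 + v**2. Cubic part: -2*u**3 - 2*u**2*v + u*v**2 + 2*v**3.
The quadratic part v**2 - u**2 = (v − u)(v + u) splits into two distinct linear factors, so there are two distinct tangent lines y − 3 = ±(x − -2) — this is a node (ordinary double point).
Classification: node.


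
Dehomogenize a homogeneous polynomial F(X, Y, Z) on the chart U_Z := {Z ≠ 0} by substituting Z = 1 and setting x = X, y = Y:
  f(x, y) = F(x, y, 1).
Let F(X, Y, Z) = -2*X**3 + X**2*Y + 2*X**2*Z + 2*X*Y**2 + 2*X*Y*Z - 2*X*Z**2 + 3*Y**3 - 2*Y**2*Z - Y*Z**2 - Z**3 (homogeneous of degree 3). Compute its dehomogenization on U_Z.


f(x, y) = -2*x**3 + x**2*y + 2*x**2 + 2*x*y**2 + 2*x*y - 2*x + 3*y**3 - 2*y**2 - y - 1

On U_Z we set Z = 1. Each monomial c·X^i·Y^j·Z^k in F becomes c·x^i·y^j·1^k = c·x^i·y^j.
Substituting Z = 1: F(X, Y, 1) = -2*x**3 + x**2*y + 2*x**2 + 2*x*y**2 + 2*x*y - 2*x + 3*y**3 - 2*y**2 - y - 1.
Note: deg(f) ≤ deg(F) = 3; strict inequality happens when F is divisible by Z (lost terms).


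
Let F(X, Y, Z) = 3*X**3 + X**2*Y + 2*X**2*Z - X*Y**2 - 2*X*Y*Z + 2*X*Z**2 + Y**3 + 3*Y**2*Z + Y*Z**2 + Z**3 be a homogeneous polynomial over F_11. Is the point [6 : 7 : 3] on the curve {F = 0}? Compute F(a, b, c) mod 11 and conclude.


F(6,7,3) ≡ 1 (mod 11); P is NOT on the curve.

Evaluate F(6, 7, 3) term-by-term (mod 11).
  3*X**3 ↦ 3·216·1·1 = 648
  X**2*Y ↦ 1·36·7·1 = 252
  2*X**2*Z ↦ 2·36·1·3 = 216
  -X*Y**2 ↦ -1·6·49·1 = -294
  -2*X*Y*Z ↦ -2·6·7·3 = -252
  2*X*Z**2 ↦ 2·6·1·9 = 108
  Y**3 ↦ 1·1·343·1 = 343
  3*Y**2*Z ↦ 3·1·49·3 = 441
  Y*Z**2 ↦ 1·1·7·9 = 63
  Z**3 ↦ 1·1·1·27 = 27
Sum: F(6, 7, 3) = (648) + (252) + (216) + (-294) + (-252) + (108) + (343) + (441) + (63) + (27) = 1552.
Reducing mod 11: 1552 ≡ 1 (mod 11).
Since F(a, b, c) ≡ 1 ≠ 0 (mod 11), P does NOT lie on the curve.


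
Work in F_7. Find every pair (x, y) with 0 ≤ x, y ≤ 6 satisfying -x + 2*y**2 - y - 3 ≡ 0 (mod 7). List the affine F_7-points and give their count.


Affine F_7-points: {(0, 5), (0, 6), (3, 2), (4, 0), (4, 4), (5, 1), (5, 3)}; count = 7.

For each of the 49 pairs (x, y) ∈ F_7², evaluate f(x, y) mod 7. Record the zeros.
  x = 0: [0↦4, 1↦5, 2↦3, 3↦5, 4↦4, 5↦0, 6↦0]  zeros at y ∈ {5, 6}
  x = 1: [0↦3, 1↦4, 2↦2, 3↦4, 4↦3, 5↦6, 6↦6]  zeros at y ∈ ∅
  x = 2: [0↦2, 1↦3, 2↦1, 3↦3, 4↦2, 5↦5, 6↦5]  zeros at y ∈ ∅
  x = 3: [0↦1, 1↦2, 2↦0, 3↦2, 4↦1, 5↦4, 6↦4]  zeros at y ∈ {2}
  x = 4: [0↦0, 1↦1, 2↦6, 3↦1, 4↦0, 5↦3, 6↦3]  zeros at y ∈ {0, 4}
  x = 5: [0↦6, 1↦0, 2↦5, 3↦0, 4↦6, 5↦2, 6↦2]  zeros at y ∈ {1, 3}
  x = 6: [0↦5, 1↦6, 2↦4, 3↦6, 4↦5, 5↦1, 6↦1]  zeros at y ∈ ∅
Collecting zeros: affine points = {(0, 5), (0, 6), (3, 2), (4, 0), (4, 4), (5, 1), (5, 3)}.
Total count |C(F_7)_aff| = 7.


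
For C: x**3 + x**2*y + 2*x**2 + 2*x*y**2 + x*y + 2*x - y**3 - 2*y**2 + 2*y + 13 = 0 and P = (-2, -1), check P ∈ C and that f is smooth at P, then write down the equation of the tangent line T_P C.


Tangent line at P: 11*x + 13*y + 35 = 0.

Step 1: f(-2, -1) = 0, so P lies on C.
Step 2: partial derivatives
  f_x(x, y) = 3*x**2 + 2*x*y + 4*x + 2*y**2 + y + 2, f_y(x, y) = x**2 + 4*x*y + x - 3*y**2 - 4*y + 2.
  f_x(P) = 11, f_y(P) = 13 (gradient nonzero, so P is smooth).
Step 3: tangent line at P: 11·(x − -2) + 13·(y − -1) = 0.
Expanding: 11*x + 13*y + 35 = 0.


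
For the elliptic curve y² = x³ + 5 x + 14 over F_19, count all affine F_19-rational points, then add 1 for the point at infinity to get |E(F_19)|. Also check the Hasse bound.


Affine points = {(1, 1), (1, 18), (9, 3), (9, 16), (10, 0), (12, 4), (12, 15), (14, 4), (14, 15), (15, 5), (15, 14)}; affine count = 11; |E(F_19)| = 12.

Discriminant check: Δ ∝ 4a³ + 27b² = 4·5³ + 27·14² = 4·125 + 27·196 ≡ 16 (mod 19). Nonzero ⇒ E is nonsingular.
For each x ∈ F_19, compute rhs = x³ + 5·x + 14 mod 19, then count y ∈ F_19 with y² ≡ rhs.
  x = 0: rhs = 14, matching y values: none (0 points).
  x = 1: rhs = 1, matching y values: 1, 18 (2 points).
  x = 2: rhs = 13, matching y values: none (0 points).
  x = 3: rhs = 18, matching y values: none (0 points).
  x = 4: rhs = 3, matching y values: none (0 points).
  x = 5: rhs = 12, matching y values: none (0 points).
  x = 6: rhs = 13, matching y values: none (0 points).
  x = 7: rhs = 12, matching y values: none (0 points).
  x = 8: rhs = 15, matching y values: none (0 points).
  x = 9: rhs = 9, matching y values: 3, 16 (2 points).
  x = 10: rhs = 0, matching y values: 0 (1 points).
  x = 11: rhs = 13, matching y values: none (0 points).
  x = 12: rhs = 16, matching y values: 4, 15 (2 points).
  x = 13: rhs = 15, matching y values: none (0 points).
  x = 14: rhs = 16, matching y values: 4, 15 (2 points).
  x = 15: rhs = 6, matching y values: 5, 14 (2 points).
  x = 16: rhs = 10, matching y values: none (0 points).
  x = 17: rhs = 15, matching y values: none (0 points).
  x = 18: rhs = 8, matching y values: none (0 points).
Total affine count: 11.
Full point count |E(F_19)| = 11 + 1 = 12.
Hasse bound: |12 − (19+1)| = |-8| = 8 ≤ 2√19 ≈ 8.7178 ✓.


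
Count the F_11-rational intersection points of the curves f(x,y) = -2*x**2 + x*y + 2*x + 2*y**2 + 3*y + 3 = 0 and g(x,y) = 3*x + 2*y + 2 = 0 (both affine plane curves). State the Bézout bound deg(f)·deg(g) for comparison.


Common zeros: {(1, 3), (2, 7)}; count = 2; Bézout bound = 2.

deg(f) = 2, deg(g) = 1, so Bézout bound = 2.
Scan x ∈ F_11. For each x, list the y ∈ F_11 with f(x, y) ≡ 0 and those with g(x, y) ≡ 0 (mod 11); the common zeros in that column are the intersection.
  x = 0: f ≡ 0 at y ∈ ∅; g ≡ 0 at y ∈ {10}; common: ∅.
  x = 1: f ≡ 0 at y ∈ {3, 6}; g ≡ 0 at y ∈ {3}; common: {3}.
  x = 2: f ≡ 0 at y ∈ {7}; g ≡ 0 at y ∈ {7}; common: {7}.
  x = 3: f ≡ 0 at y ∈ {2, 6}; g ≡ 0 at y ∈ {0}; common: ∅.
  x = 4: f ≡ 0 at y ∈ ∅; g ≡ 0 at y ∈ {4}; common: ∅.
  x = 5: f ≡ 0 at y ∈ ∅; g ≡ 0 at y ∈ {8}; common: ∅.
  x = 6: f ≡ 0 at y ∈ {4, 8}; g ≡ 0 at y ∈ {1}; common: ∅.
  x = 7: f ≡ 0 at y ∈ {3}; g ≡ 0 at y ∈ {5}; common: ∅.
  x = 8: f ≡ 0 at y ∈ {4, 7}; g ≡ 0 at y ∈ {9}; common: ∅.
  x = 9: f ≡ 0 at y ∈ ∅; g ≡ 0 at y ∈ {2}; common: ∅.
  x = 10: f ≡ 0 at y ∈ {2, 8}; g ≡ 0 at y ∈ {6}; common: ∅.
Collecting: common zeros = {(1, 3), (2, 7)}, so the count is 2.
Comparison with the Bézout bound: 2 ≤ 2 = deg(f)·deg(g), as expected for curves with no common component (the bound is attained).


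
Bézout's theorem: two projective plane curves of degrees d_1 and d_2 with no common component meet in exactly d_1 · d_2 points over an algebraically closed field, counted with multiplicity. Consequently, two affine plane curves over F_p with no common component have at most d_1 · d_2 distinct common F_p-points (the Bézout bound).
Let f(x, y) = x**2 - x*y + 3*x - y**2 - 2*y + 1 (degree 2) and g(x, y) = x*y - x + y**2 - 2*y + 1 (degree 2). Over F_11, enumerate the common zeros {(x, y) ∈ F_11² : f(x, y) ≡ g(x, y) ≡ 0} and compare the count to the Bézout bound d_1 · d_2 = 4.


Common zeros: {(4, 1), (5, 1), (8, 4)}; count = 3; Bézout bound = 4.

deg(f) = 2, deg(g) = 2, so Bézout bound = 4.
Scan x ∈ F_11. For each x, list the y ∈ F_11 with f(x, y) ≡ 0 and those with g(x, y) ≡ 0 (mod 11); the common zeros in that column are the intersection.
  x = 0: f ≡ 0 at y ∈ ∅; g ≡ 0 at y ∈ {1}; common: ∅.
  x = 1: f ≡ 0 at y ∈ ∅; g ≡ 0 at y ∈ {0, 1}; common: ∅.
  x = 2: f ≡ 0 at y ∈ {0, 7}; g ≡ 0 at y ∈ {1, 10}; common: ∅.
  x = 3: f ≡ 0 at y ∈ ∅; g ≡ 0 at y ∈ {1, 9}; common: ∅.
  x = 4: f ≡ 0 at y ∈ {1, 4}; g ≡ 0 at y ∈ {1, 8}; common: {1}.
  x = 5: f ≡ 0 at y ∈ {1, 3}; g ≡ 0 at y ∈ {1, 7}; common: {1}.
  x = 6: f ≡ 0 at y ∈ {0, 3}; g ≡ 0 at y ∈ {1, 6}; common: ∅.
  x = 7: f ≡ 0 at y ∈ ∅; g ≡ 0 at y ∈ {1, 5}; common: ∅.
  x = 8: f ≡ 0 at y ∈ {4, 8}; g ≡ 0 at y ∈ {1, 4}; common: {4}.
  x = 9: f ≡ 0 at y ∈ ∅; g ≡ 0 at y ∈ {1, 3}; common: ∅.
  x = 10: f ≡ 0 at y ∈ ∅; g ≡ 0 at y ∈ {1, 2}; common: ∅.
Collecting: common zeros = {(4, 1), (5, 1), (8, 4)}, so the count is 3.
Comparison with the Bézout bound: 3 ≤ 4 = deg(f)·deg(g), as expected for curves with no common component (the affine F_11-count falls short of the bound because intersections may lie at infinity, over extension fields, or carry multiplicity).


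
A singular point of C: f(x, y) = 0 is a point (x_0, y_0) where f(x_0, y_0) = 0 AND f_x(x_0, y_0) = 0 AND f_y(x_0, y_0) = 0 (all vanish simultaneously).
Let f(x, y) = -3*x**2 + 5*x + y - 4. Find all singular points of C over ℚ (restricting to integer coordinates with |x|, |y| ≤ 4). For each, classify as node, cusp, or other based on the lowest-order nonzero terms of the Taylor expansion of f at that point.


No singular points in the scanned grid; C is smooth there.

Compute partial derivatives:
  f_x = 5 - 6*x.
  f_y = 1.
f_y = 1 is a nonzero constant, so f_y never vanishes: no point (x, y) can satisfy f = f_x = f_y = 0. In particular no (x, y) ∈ {−4, ..., 4}² is singular; the curve is smooth.


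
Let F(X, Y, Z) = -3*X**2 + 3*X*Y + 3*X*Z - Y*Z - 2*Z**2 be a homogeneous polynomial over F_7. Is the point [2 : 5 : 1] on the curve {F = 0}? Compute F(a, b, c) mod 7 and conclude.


F(2,5,1) ≡ 3 (mod 7); P is NOT on the curve.

Evaluate F(2, 5, 1) term-by-term (mod 7).
  -3*X**2 ↦ -3·4·1·1 = -12
  3*X*Y ↦ 3·2·5·1 = 30
  3*X*Z ↦ 3·2·1·1 = 6
  -Y*Z ↦ -1·1·5·1 = -5
  -2*Z**2 ↦ -2·1·1·1 = -2
Sum: F(2, 5, 1) = (-12) + (30) + (6) + (-5) + (-2) = 17.
Reducing mod 7: 17 ≡ 3 (mod 7).
Since F(a, b, c) ≡ 3 ≠ 0 (mod 7), P does NOT lie on the curve.


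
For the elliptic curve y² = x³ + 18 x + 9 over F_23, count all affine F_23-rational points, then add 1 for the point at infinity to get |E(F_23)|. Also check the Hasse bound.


Affine points = {(0, 3), (0, 20), (7, 8), (7, 15), (9, 7), (9, 16), (10, 4), (10, 19), (13, 5), (13, 18), (16, 0), (18, 1), (18, 22), (22, 6), (22, 17)}; affine count = 15; |E(F_23)| = 16.

Discriminant check: Δ ∝ 4a³ + 27b² = 4·18³ + 27·9² = 4·5832 + 27·81 ≡ 8 (mod 23). Nonzero ⇒ E is nonsingular.
For each x ∈ F_23, compute rhs = x³ + 18·x + 9 mod 23, then count y ∈ F_23 with y² ≡ rhs.
  x = 0: rhs = 9, matching y values: 3, 20 (2 points).
  x = 1: rhs = 5, matching y values: none (0 points).
  x = 2: rhs = 7, matching y values: none (0 points).
  x = 3: rhs = 21, matching y values: none (0 points).
  x = 4: rhs = 7, matching y values: none (0 points).
  x = 5: rhs = 17, matching y values: none (0 points).
  x = 6: rhs = 11, matching y values: none (0 points).
  x = 7: rhs = 18, matching y values: 8, 15 (2 points).
  x = 8: rhs = 21, matching y values: none (0 points).
  x = 9: rhs = 3, matching y values: 7, 16 (2 points).
  x = 10: rhs = 16, matching y values: 4, 19 (2 points).
  x = 11: rhs = 20, matching y values: none (0 points).
  x = 12: rhs = 21, matching y values: none (0 points).
  x = 13: rhs = 2, matching y values: 5, 18 (2 points).
  x = 14: rhs = 15, matching y values: none (0 points).
  x = 15: rhs = 20, matching y values: none (0 points).
  x = 16: rhs = 0, matching y values: 0 (1 points).
  x = 17: rhs = 7, matching y values: none (0 points).
  x = 18: rhs = 1, matching y values: 1, 22 (2 points).
  x = 19: rhs = 11, matching y values: none (0 points).
  x = 20: rhs = 20, matching y values: none (0 points).
  x = 21: rhs = 11, matching y values: none (0 points).
  x = 22: rhs = 13, matching y values: 6, 17 (2 points).
Total affine count: 15.
Full point count |E(F_23)| = 15 + 1 = 16.
Hasse bound: |16 − (23+1)| = |-8| = 8 ≤ 2√23 ≈ 9.5917 ✓.


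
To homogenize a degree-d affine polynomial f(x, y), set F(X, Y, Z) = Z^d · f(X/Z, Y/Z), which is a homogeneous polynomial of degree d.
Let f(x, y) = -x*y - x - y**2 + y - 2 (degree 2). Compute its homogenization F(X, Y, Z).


F(X, Y, Z) = -X*Y - X*Z - Y**2 + Y*Z - 2*Z**2

deg(f) = 2.
Substitute x = X/Z, y = Y/Z into f, then multiply by Z^2.
  monomial -1·x^1·y^1 ↦ -1·X^1·Y^1·Z^0.
  monomial -1·x^1·y^0 ↦ -1·X^1·Y^0·Z^1.
  monomial -1·x^0·y^2 ↦ -1·X^0·Y^2·Z^0.
  monomial 1·x^0·y^1 ↦ 1·X^0·Y^1·Z^1.
  monomial -2·x^0·y^0 ↦ -2·X^0·Y^0·Z^2.
Collecting: F(X, Y, Z) = -X*Y - X*Z - Y**2 + Y*Z - 2*Z**2.


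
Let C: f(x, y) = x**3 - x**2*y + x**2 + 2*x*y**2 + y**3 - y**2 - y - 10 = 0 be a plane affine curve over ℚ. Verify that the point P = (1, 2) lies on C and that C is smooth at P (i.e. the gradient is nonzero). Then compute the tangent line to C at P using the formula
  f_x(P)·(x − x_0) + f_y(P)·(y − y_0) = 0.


Tangent line at P: 9*x + 14*y - 37 = 0.

Step 1: f(1, 2) = 0, so P lies on C.
Step 2: partial derivatives
  f_x(x, y) = 3*x**2 - 2*x*y + 2*x + 2*y**2, f_y(x, y) = -x**2 + 4*x*y + 3*y**2 - 2*y - 1.
  f_x(P) = 9, f_y(P) = 14 (gradient nonzero, so P is smooth).
Step 3: tangent line at P: 9·(x − 1) + 14·(y − 2) = 0.
Expanding: 9*x + 14*y - 37 = 0.


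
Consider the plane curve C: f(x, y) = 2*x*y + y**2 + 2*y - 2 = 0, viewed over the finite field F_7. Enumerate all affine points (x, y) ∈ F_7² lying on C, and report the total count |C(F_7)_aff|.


Affine F_7-points: {(2, 2), (2, 6), (3, 1), (3, 5), (6, 3), (6, 4)}; count = 6.

For each of the 49 pairs (x, y) ∈ F_7², evaluate f(x, y) mod 7. Record the zeros.
  x = 0: [0↦5, 1↦1, 2↦6, 3↦6, 4↦1, 5↦5, 6↦4]  zeros at y ∈ ∅
  x = 1: [0↦5, 1↦3, 2↦3, 3↦5, 4↦2, 5↦1, 6↦2]  zeros at y ∈ ∅
  x = 2: [0↦5, 1↦5, 2↦0, 3↦4, 4↦3, 5↦4, 6↦0]  zeros at y ∈ {2, 6}
  x = 3: [0↦5, 1↦0, 2↦4, 3↦3, 4↦4, 5↦0, 6↦5]  zeros at y ∈ {1, 5}
  x = 4: [0↦5, 1↦2, 2↦1, 3↦2, 4↦5, 5↦3, 6↦3]  zeros at y ∈ ∅
  x = 5: [0↦5, 1↦4, 2↦5, 3↦1, 4↦6, 5↦6, 6↦1]  zeros at y ∈ ∅
  x = 6: [0↦5, 1↦6, 2↦2, 3↦0, 4↦0, 5↦2, 6↦6]  zeros at y ∈ {3, 4}
Collecting zeros: affine points = {(2, 2), (2, 6), (3, 1), (3, 5), (6, 3), (6, 4)}.
Total count |C(F_7)_aff| = 6.


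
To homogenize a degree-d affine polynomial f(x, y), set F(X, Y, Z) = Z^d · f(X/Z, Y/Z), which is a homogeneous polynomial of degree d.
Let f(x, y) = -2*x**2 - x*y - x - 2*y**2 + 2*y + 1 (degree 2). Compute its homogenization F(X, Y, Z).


F(X, Y, Z) = -2*X**2 - X*Y - X*Z - 2*Y**2 + 2*Y*Z + Z**2

deg(f) = 2.
Substitute x = X/Z, y = Y/Z into f, then multiply by Z^2.
  monomial -2·x^2·y^0 ↦ -2·X^2·Y^0·Z^0.
  monomial -1·x^1·y^1 ↦ -1·X^1·Y^1·Z^0.
  monomial -1·x^1·y^0 ↦ -1·X^1·Y^0·Z^1.
  monomial -2·x^0·y^2 ↦ -2·X^0·Y^2·Z^0.
  monomial 2·x^0·y^1 ↦ 2·X^0·Y^1·Z^1.
  monomial 1·x^0·y^0 ↦ 1·X^0·Y^0·Z^2.
Collecting: F(X, Y, Z) = -2*X**2 - X*Y - X*Z - 2*Y**2 + 2*Y*Z + Z**2.


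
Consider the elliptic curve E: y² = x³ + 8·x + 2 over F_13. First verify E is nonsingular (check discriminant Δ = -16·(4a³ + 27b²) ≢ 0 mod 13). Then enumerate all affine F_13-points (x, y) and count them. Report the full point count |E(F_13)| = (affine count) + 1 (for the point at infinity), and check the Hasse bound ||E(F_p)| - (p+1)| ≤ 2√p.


Affine points = {(2, 0), (3, 1), (3, 12), (9, 6), (9, 7), (10, 4), (10, 9), (11, 2), (11, 11)}; affine count = 9; |E(F_13)| = 10.

Discriminant check: Δ ∝ 4a³ + 27b² = 4·8³ + 27·2² = 4·512 + 27·4 ≡ 11 (mod 13). Nonzero ⇒ E is nonsingular.
For each x ∈ F_13, compute rhs = x³ + 8·x + 2 mod 13, then count y ∈ F_13 with y² ≡ rhs.
  x = 0: rhs = 2, matching y values: none (0 points).
  x = 1: rhs = 11, matching y values: none (0 points).
  x = 2: rhs = 0, matching y values: 0 (1 points).
  x = 3: rhs = 1, matching y values: 1, 12 (2 points).
  x = 4: rhs = 7, matching y values: none (0 points).
  x = 5: rhs = 11, matching y values: none (0 points).
  x = 6: rhs = 6, matching y values: none (0 points).
  x = 7: rhs = 11, matching y values: none (0 points).
  x = 8: rhs = 6, matching y values: none (0 points).
  x = 9: rhs = 10, matching y values: 6, 7 (2 points).
  x = 10: rhs = 3, matching y values: 4, 9 (2 points).
  x = 11: rhs = 4, matching y values: 2, 11 (2 points).
  x = 12: rhs = 6, matching y values: none (0 points).
Total affine count: 9.
Full point count |E(F_13)| = 9 + 1 = 10.
Hasse bound: |10 − (13+1)| = |-4| = 4 ≤ 2√13 ≈ 7.2111 ✓.


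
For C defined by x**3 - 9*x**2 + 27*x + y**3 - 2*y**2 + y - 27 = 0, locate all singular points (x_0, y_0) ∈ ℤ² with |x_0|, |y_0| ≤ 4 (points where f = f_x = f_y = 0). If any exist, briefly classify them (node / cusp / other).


Singular points: {(3, 1)}; classification: cusp.

Compute partial derivatives:
  f_x = 3*x**2 - 18*x + 27.
  f_y = 3*y**2 - 4*y + 1.
Scan x_0 ∈ {−4, ..., 4}. For each x_0, f_y(x_0, y) is a polynomial in y; find its integer roots y ∈ {−4, ..., 4}, then test f_x and f at those candidates.
  x = -4: f_y(-4, y) = 3*y**2 - 4*y + 1; vanishes at y ∈ {1}. (-4, 1): f_x = 147 ≠ 0.
  x = -3: f_y(-3, y) = 3*y**2 - 4*y + 1; vanishes at y ∈ {1}. (-3, 1): f_x = 108 ≠ 0.
  x = -2: f_y(-2, y) = 3*y**2 - 4*y + 1; vanishes at y ∈ {1}. (-2, 1): f_x = 75 ≠ 0.
  x = -1: f_y(-1, y) = 3*y**2 - 4*y + 1; vanishes at y ∈ {1}. (-1, 1): f_x = 48 ≠ 0.
  x = 0: f_y(0, y) = 3*y**2 - 4*y + 1; vanishes at y ∈ {1}. (0, 1): f_x = 27 ≠ 0.
  x = 1: f_y(1, y) = 3*y**2 - 4*y + 1; vanishes at y ∈ {1}. (1, 1): f_x = 12 ≠ 0.
  x = 2: f_y(2, y) = 3*y**2 - 4*y + 1; vanishes at y ∈ {1}. (2, 1): f_x = 3 ≠ 0.
  x = 3: f_y(3, y) = 3*y**2 - 4*y + 1; vanishes at y ∈ {1}. (3, 1): f_x = 0, f = 0 — SINGULAR.
  x = 4: f_y(4, y) = 3*y**2 - 4*y + 1; vanishes at y ∈ {1}. (4, 1): f_x = 3 ≠ 0.
Only singular point on the grid: (3, 1).
Classify: substitute x = 3 + u, y = 1 + v and expand: f = u**3 + v**3 + v**2.
No constant or linear terms (consistent with a singular point). Quadratic part: v**2. Cubic part: u**3 + v**3.
The quadratic part v**2 is a perfect square, so there is a single (double) tangent line v = 0, i.e. y = 1. Restricting the cubic part to that line (v = 0) leaves u**3 ≠ 0, so f is not divisible by v and the branch is v² ≈ -u**3 to lowest order — this is a cusp.
Classification: cusp.


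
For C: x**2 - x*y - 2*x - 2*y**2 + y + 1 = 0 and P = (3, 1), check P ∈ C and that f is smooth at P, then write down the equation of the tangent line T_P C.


Tangent line at P: 3*x - 6*y - 3 = 0.

Step 1: f(3, 1) = 0, so P lies on C.
Step 2: partial derivatives
  f_x(x, y) = 2*x - y - 2, f_y(x, y) = -x - 4*y + 1.
  f_x(P) = 3, f_y(P) = -6 (gradient nonzero, so P is smooth).
Step 3: tangent line at P: 3·(x − 3) + -6·(y − 1) = 0.
Expanding: 3*x - 6*y - 3 = 0.


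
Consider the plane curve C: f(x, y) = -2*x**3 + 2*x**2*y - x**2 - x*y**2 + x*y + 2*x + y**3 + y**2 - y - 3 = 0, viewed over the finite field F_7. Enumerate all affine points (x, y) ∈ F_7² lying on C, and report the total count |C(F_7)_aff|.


Affine F_7-points: {(0, 2), (1, 6), (2, 5), (5, 1), (5, 2)}; count = 5.

For each of the 49 pairs (x, y) ∈ F_7², evaluate f(x, y) mod 7. Record the zeros.
  x = 0: [0↦4, 1↦5, 2↦0, 3↦2, 4↦3, 5↦2, 6↦5]  zeros at y ∈ {2}
  x = 1: [0↦3, 1↦6, 2↦1, 3↦1, 4↦5, 5↦5, 6↦0]  zeros at y ∈ {6}
  x = 2: [0↦2, 1↦4, 2↦3, 3↦5, 4↦2, 5↦0, 6↦5]  zeros at y ∈ {5}
  x = 3: [0↦3, 1↦1, 2↦1, 3↦2, 4↦3, 5↦3, 6↦1]  zeros at y ∈ ∅
  x = 4: [0↦1, 1↦6, 2↦4, 3↦1, 4↦3, 5↦2, 6↦4]  zeros at y ∈ ∅
  x = 5: [0↦5, 1↦0, 2↦0, 3↦4, 4↦4, 5↦6, 6↦2]  zeros at y ∈ {1, 2}
  x = 6: [0↦3, 1↦6, 2↦5, 3↦6, 4↦1, 5↦3, 6↦4]  zeros at y ∈ ∅
Collecting zeros: affine points = {(0, 2), (1, 6), (2, 5), (5, 1), (5, 2)}.
Total count |C(F_7)_aff| = 5.


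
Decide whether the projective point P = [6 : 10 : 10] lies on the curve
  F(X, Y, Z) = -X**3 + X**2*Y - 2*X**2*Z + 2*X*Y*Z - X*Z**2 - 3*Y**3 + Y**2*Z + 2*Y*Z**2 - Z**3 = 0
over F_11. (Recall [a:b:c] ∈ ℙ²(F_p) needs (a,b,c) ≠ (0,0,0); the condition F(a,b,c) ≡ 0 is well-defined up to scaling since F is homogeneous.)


F(6,10,10) ≡ 3 (mod 11); P is NOT on the curve.

Evaluate F(6, 10, 10) term-by-term (mod 11).
  -X**3 ↦ -1·216·1·1 = -216
  X**2*Y ↦ 1·36·10·1 = 360
  -2*X**2*Z ↦ -2·36·1·10 = -720
  2*X*Y*Z ↦ 2·6·10·10 = 1200
  -X*Z**2 ↦ -1·6·1·100 = -600
  -3*Y**3 ↦ -3·1·1000·1 = -3000
  Y**2*Z ↦ 1·1·100·10 = 1000
  2*Y*Z**2 ↦ 2·1·10·100 = 2000
  -Z**3 ↦ -1·1·1·1000 = -1000
Sum: F(6, 10, 10) = (-216) + (360) + (-720) + (1200) + (-600) + (-3000) + (1000) + (2000) + (-1000) = -976.
Reducing mod 11: -976 ≡ 3 (mod 11).
Since F(a, b, c) ≡ 3 ≠ 0 (mod 11), P does NOT lie on the curve.


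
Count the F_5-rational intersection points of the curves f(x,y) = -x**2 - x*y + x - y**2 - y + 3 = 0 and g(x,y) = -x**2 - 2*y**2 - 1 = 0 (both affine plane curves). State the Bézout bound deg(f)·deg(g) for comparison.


Common zeros: {(1, 2)}; count = 1; Bézout bound = 4.

deg(f) = 2, deg(g) = 2, so Bézout bound = 4.
Scan x ∈ F_5. For each x, list the y ∈ F_5 with f(x, y) ≡ 0 and those with g(x, y) ≡ 0 (mod 5); the common zeros in that column are the intersection.
  x = 0: f ≡ 0 at y ∈ ∅; g ≡ 0 at y ∈ ∅; common: ∅.
  x = 1: f ≡ 0 at y ∈ {1, 2}; g ≡ 0 at y ∈ {2, 3}; common: {2}.
  x = 2: f ≡ 0 at y ∈ ∅; g ≡ 0 at y ∈ {0}; common: ∅.
  x = 3: f ≡ 0 at y ∈ {2, 4}; g ≡ 0 at y ∈ {0}; common: ∅.
  x = 4: f ≡ 0 at y ∈ {1, 4}; g ≡ 0 at y ∈ {2, 3}; common: ∅.
Collecting: common zeros = {(1, 2)}, so the count is 1.
Comparison with the Bézout bound: 1 ≤ 4 = deg(f)·deg(g), as expected for curves with no common component (the affine F_5-count falls short of the bound because intersections may lie at infinity, over extension fields, or carry multiplicity).


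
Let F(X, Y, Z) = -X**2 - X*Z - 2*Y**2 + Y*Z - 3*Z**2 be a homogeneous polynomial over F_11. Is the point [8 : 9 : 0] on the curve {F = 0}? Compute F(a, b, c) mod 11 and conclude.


F(8,9,0) ≡ 5 (mod 11); P is NOT on the curve.

Evaluate F(8, 9, 0) term-by-term (mod 11).
  -X**2 ↦ -1·64·1·1 = -64
  -X*Z ↦ -1·8·1·0 = 0
  -2*Y**2 ↦ -2·1·81·1 = -162
  Y*Z ↦ 1·1·9·0 = 0
  -3*Z**2 ↦ -3·1·1·0 = 0
Sum: F(8, 9, 0) = (-64) + (0) + (-162) + (0) + (0) = -226.
Reducing mod 11: -226 ≡ 5 (mod 11).
Since F(a, b, c) ≡ 5 ≠ 0 (mod 11), P does NOT lie on the curve.


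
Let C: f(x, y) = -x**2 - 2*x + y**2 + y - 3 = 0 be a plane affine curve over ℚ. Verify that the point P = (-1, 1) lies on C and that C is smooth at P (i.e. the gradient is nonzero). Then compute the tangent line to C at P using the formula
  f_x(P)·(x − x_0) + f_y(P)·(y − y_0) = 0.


Tangent line at P: 3*y - 3 = 0.

Step 1: f(-1, 1) = 0, so P lies on C.
Step 2: partial derivatives
  f_x(x, y) = -2*x - 2, f_y(x, y) = 2*y + 1.
  f_x(P) = 0, f_y(P) = 3 (gradient nonzero, so P is smooth).
Step 3: tangent line at P: 0·(x − -1) + 3·(y − 1) = 0.
Expanding: 3*y - 3 = 0.
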